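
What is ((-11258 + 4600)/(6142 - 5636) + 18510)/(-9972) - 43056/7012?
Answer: -35360183677/4422671748 ≈ -7.9952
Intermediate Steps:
((-11258 + 4600)/(6142 - 5636) + 18510)/(-9972) - 43056/7012 = (-6658/506 + 18510)*(-1/9972) - 43056*1/7012 = (-6658*1/506 + 18510)*(-1/9972) - 10764/1753 = (-3329/253 + 18510)*(-1/9972) - 10764/1753 = (4679701/253)*(-1/9972) - 10764/1753 = -4679701/2522916 - 10764/1753 = -35360183677/4422671748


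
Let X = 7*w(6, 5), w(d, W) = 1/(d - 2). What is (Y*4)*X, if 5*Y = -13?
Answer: -91/5 ≈ -18.200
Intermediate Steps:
w(d, W) = 1/(-2 + d)
Y = -13/5 (Y = (1/5)*(-13) = -13/5 ≈ -2.6000)
X = 7/4 (X = 7/(-2 + 6) = 7/4 ≈ 1.7500)
(Y*4)*X = -13/5*4*(7/4) = -52/5*7/4 = -91/5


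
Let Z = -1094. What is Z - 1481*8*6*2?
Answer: -143270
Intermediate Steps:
Z - 1481*8*6*2 = -1094 - 1481*8*6*2 = -1094 - 71088*2 = -1094 - 1481*96 = -1094 - 142176 = -143270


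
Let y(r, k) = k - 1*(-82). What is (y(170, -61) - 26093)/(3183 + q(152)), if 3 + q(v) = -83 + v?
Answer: -26072/3249 ≈ -8.0246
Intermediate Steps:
y(r, k) = 82 + k (y(r, k) = k + 82 = 82 + k)
q(v) = -86 + v (q(v) = -3 + (-83 + v) = -86 + v)
(y(170, -61) - 26093)/(3183 + q(152)) = ((82 - 61) - 26093)/(3183 + (-86 + 152)) = (21 - 26093)/(3183 + 66) = -26072/3249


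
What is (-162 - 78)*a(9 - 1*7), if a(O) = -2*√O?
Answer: 480*√2 ≈ 678.82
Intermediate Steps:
(-162 - 78)*a(9 - 1*7) = (-162 - 78)*(-2*√(9 - 1*7)) = -(-480)*√(9 - 7) = -(-480)*√2 = 480*√2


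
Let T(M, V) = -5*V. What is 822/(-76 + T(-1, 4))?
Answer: -137/16 ≈ -8.5625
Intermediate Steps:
822/(-76 + T(-1, 4)) = 822/(-76 - 5*4) = 822/(-76 - 20) = 822/(-96) = 822*(-1/96) = -137/16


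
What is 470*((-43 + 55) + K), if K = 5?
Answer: 7990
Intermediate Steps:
470*((-43 + 55) + K) = 470*((-43 + 55) + 5) = 470*(12 + 5) = 470*17 = 7990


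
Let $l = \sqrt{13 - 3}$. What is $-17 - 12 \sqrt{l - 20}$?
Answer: $-17 - 12 i \sqrt{20 - \sqrt{10}} \approx -17.0 - 49.241 i$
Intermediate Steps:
$l = \sqrt{10} \approx 3.1623$
$-17 - 12 \sqrt{l - 20} = -17 - 12 \sqrt{\sqrt{10} - 20} = -17 - 12 \sqrt{-20 + \sqrt{10}}$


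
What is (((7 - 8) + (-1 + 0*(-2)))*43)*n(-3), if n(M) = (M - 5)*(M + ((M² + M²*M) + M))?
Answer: -16512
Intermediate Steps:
n(M) = (-5 + M)*(M² + M³ + 2*M) (n(M) = (-5 + M)*(M + ((M² + M³) + M)) = (-5 + M)*(M + (M + M² + M³)) = (-5 + M)*(M² + M³ + 2*M))
(((7 - 8) + (-1 + 0*(-2)))*43)*n(-3) = (((7 - 8) + (-1 + 0*(-2)))*43)*(-3*(-10 + (-3)³ - 4*(-3)² - 3*(-3))) = ((-1 + (-1 + 0))*43)*(-3*(-10 - 27 - 4*9 + 9)) = ((-1 - 1)*43)*(-3*(-10 - 27 - 36 + 9)) = (-2*43)*(-3*(-64)) = -86*192 = -16512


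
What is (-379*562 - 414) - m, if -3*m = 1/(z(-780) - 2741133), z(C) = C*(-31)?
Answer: -1739491120909/8150859 ≈ -2.1341e+5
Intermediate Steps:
z(C) = -31*C
m = 1/8150859 (m = -1/(3*(-31*(-780) - 2741133)) = -1/(3*(24180 - 2741133)) = -⅓/(-2716953) = -⅓*(-1/2716953) = 1/8150859 ≈ 1.2269e-7)
(-379*562 - 414) - m = (-379*562 - 414) - 1*1/8150859 = (-212998 - 414) - 1/8150859 = -213412 - 1/8150859 = -1739491120909/8150859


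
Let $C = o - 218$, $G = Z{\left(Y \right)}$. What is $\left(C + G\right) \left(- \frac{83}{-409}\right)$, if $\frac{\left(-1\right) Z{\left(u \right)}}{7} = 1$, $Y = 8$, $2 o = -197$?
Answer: $- \frac{53701}{818} \approx -65.649$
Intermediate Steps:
$o = - \frac{197}{2}$ ($o = \frac{1}{2} \left(-197\right) = - \frac{197}{2} \approx -98.5$)
$Z{\left(u \right)} = -7$ ($Z{\left(u \right)} = \left(-7\right) 1 = -7$)
$G = -7$
$C = - \frac{633}{2}$ ($C = - \frac{197}{2} - 218 = - \frac{633}{2} \approx -316.5$)
$\left(C + G\right) \left(- \frac{83}{-409}\right) = \left(- \frac{633}{2} - 7\right) \left(- \frac{83}{-409}\right) = - \frac{647 \left(\left(-83\right) \left(- \frac{1}{409}\right)\right)}{2} = \left(- \frac{647}{2}\right) \frac{83}{409} = - \frac{53701}{818}$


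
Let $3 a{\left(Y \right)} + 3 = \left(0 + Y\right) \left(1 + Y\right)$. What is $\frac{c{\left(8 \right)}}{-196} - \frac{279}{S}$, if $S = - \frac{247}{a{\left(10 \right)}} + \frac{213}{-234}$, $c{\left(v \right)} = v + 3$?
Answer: $\frac{455673319}{12817420} \approx 35.551$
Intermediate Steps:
$a{\left(Y \right)} = -1 + \frac{Y \left(1 + Y\right)}{3}$ ($a{\left(Y \right)} = -1 + \frac{\left(0 + Y\right) \left(1 + Y\right)}{3} = -1 + \frac{Y \left(1 + Y\right)}{3}$)
$c{\left(v \right)} = 3 + v$
$S = - \frac{65395}{8346}$ ($S = - \frac{247}{-1 + \frac{1}{3} \cdot 10 + \frac{10^{2}}{3}} + \frac{213}{-234} = - \frac{247}{-1 + \frac{10}{3} + \frac{1}{3} \cdot 100} + 213 \left(- \frac{1}{234}\right) = - \frac{247}{-1 + \frac{10}{3} + \frac{100}{3}} - \frac{71}{78} = - \frac{247}{\frac{107}{3}} - \frac{71}{78} = \left(-247\right) \frac{3}{107} - \frac{71}{78} = - \frac{741}{107} - \frac{71}{78} = - \frac{65395}{8346} \approx -7.8355$)
$\frac{c{\left(8 \right)}}{-196} - \frac{279}{S} = \frac{3 + 8}{-196} - \frac{279}{- \frac{65395}{8346}} = 11 \left(- \frac{1}{196}\right) - - \frac{2328534}{65395} = - \frac{11}{196} + \frac{2328534}{65395} = \frac{455673319}{12817420}$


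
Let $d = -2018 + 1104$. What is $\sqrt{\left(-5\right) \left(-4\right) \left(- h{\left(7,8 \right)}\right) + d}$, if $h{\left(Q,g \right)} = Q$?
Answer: $i \sqrt{1054} \approx 32.465 i$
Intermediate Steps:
$d = -914$
$\sqrt{\left(-5\right) \left(-4\right) \left(- h{\left(7,8 \right)}\right) + d} = \sqrt{\left(-5\right) \left(-4\right) \left(\left(-1\right) 7\right) - 914} = \sqrt{20 \left(-7\right) - 914} = \sqrt{-140 - 914} = \sqrt{-1054} = i \sqrt{1054}$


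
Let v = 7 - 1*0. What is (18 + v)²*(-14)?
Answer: -8750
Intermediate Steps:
v = 7 (v = 7 + 0 = 7)
(18 + v)²*(-14) = (18 + 7)²*(-14) = 25²*(-14) = 625*(-14) = -8750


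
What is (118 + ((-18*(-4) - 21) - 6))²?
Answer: 26569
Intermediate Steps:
(118 + ((-18*(-4) - 21) - 6))² = (118 + ((72 - 21) - 6))² = (118 + (51 - 6))² = (118 + 45)² = 163² = 26569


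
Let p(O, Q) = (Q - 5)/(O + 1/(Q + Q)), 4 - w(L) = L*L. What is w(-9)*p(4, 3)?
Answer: 924/25 ≈ 36.960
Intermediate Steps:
w(L) = 4 - L² (w(L) = 4 - L*L = 4 - L²)
p(O, Q) = (-5 + Q)/(O + 1/(2*Q))
w(-9)*p(4, 3) = (4 - 1*(-9)²)*(2*3*(-5 + 3)/(1 + 2*4*3)) = (4 - 1*81)*(2*3*(-2)/(1 + 24)) = (4 - 81)*(2*3*(-2)/25) = -154*3*(-2)/25 = -77*(-12/25) = 924/25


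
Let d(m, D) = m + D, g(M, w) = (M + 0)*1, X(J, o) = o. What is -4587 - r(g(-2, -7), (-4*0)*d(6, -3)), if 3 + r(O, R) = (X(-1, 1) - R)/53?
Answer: -242953/53 ≈ -4584.0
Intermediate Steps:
g(M, w) = M (g(M, w) = M*1 = M)
d(m, D) = D + m
r(O, R) = -158/53 - R/53 (r(O, R) = -3 + (1 - R)/53 = -3 + (1 - R)*(1/53) = -3 + (1/53 - R/53) = -158/53 - R/53)
-4587 - r(g(-2, -7), (-4*0)*d(6, -3)) = -4587 - (-158/53 - (-4*0)*(-3 + 6)/53) = -4587 - (-158/53 - 0*3) = -4587 - (-158/53 - 1/53*0) = -4587 - (-158/53 + 0) = -4587 - 1*(-158/53) = -4587 + 158/53 = -242953/53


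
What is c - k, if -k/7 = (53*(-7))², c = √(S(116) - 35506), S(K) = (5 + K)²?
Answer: 963487 + I*√20865 ≈ 9.6349e+5 + 144.45*I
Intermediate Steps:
c = I*√20865 (c = √((5 + 116)² - 35506) = √(121² - 35506) = √(14641 - 35506) = √(-20865) = I*√20865 ≈ 144.45*I)
k = -963487 (k = -7*(53*(-7))² = -7*(-371)² = -7*137641 = -963487)
c - k = I*√20865 - 1*(-963487) = I*√20865 + 963487 = 963487 + I*√20865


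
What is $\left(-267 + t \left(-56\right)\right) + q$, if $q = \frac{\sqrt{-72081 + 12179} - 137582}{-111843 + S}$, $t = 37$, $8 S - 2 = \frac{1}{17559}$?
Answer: $- \frac{36728175784699}{15710774777} - \frac{140472 i \sqrt{59902}}{15710774777} \approx -2337.8 - 0.0021883 i$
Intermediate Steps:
$S = \frac{35119}{140472}$ ($S = \frac{1}{4} + \frac{1}{8 \cdot 17559} = \frac{1}{4} + \frac{1}{8} \cdot \frac{1}{17559} = \frac{1}{4} + \frac{1}{140472} = \frac{35119}{140472} \approx 0.25001$)
$q = \frac{19326418704}{15710774777} - \frac{140472 i \sqrt{59902}}{15710774777}$ ($q = \frac{\sqrt{-72081 + 12179} - 137582}{-111843 + \frac{35119}{140472}} = \frac{\sqrt{-59902} - 137582}{- \frac{15710774777}{140472}} = \left(i \sqrt{59902} - 137582\right) \left(- \frac{140472}{15710774777}\right) = \left(-137582 + i \sqrt{59902}\right) \left(- \frac{140472}{15710774777}\right) = \frac{19326418704}{15710774777} - \frac{140472 i \sqrt{59902}}{15710774777} \approx 1.2301 - 0.0021883 i$)
$\left(-267 + t \left(-56\right)\right) + q = \left(-267 + 37 \left(-56\right)\right) + \left(\frac{19326418704}{15710774777} - \frac{140472 i \sqrt{59902}}{15710774777}\right) = \left(-267 - 2072\right) + \left(\frac{19326418704}{15710774777} - \frac{140472 i \sqrt{59902}}{15710774777}\right) = -2339 + \left(\frac{19326418704}{15710774777} - \frac{140472 i \sqrt{59902}}{15710774777}\right) = - \frac{36728175784699}{15710774777} - \frac{140472 i \sqrt{59902}}{15710774777}$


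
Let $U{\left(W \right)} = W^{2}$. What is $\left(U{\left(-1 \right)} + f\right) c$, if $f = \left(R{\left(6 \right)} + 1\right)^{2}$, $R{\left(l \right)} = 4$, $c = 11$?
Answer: $286$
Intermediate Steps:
$f = 25$ ($f = \left(4 + 1\right)^{2} = 5^{2} = 25$)
$\left(U{\left(-1 \right)} + f\right) c = \left(\left(-1\right)^{2} + 25\right) 11 = \left(1 + 25\right) 11 = 26 \cdot 11 = 286$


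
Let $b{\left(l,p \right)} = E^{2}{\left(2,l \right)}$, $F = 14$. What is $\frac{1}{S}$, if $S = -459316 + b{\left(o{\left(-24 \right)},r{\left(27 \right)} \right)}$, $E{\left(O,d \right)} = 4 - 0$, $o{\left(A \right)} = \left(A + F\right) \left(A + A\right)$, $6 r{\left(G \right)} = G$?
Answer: $- \frac{1}{459300} \approx -2.1772 \cdot 10^{-6}$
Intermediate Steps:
$r{\left(G \right)} = \frac{G}{6}$
$o{\left(A \right)} = 2 A \left(14 + A\right)$ ($o{\left(A \right)} = \left(A + 14\right) \left(A + A\right) = \left(14 + A\right) 2 A = 2 A \left(14 + A\right)$)
$E{\left(O,d \right)} = 4$ ($E{\left(O,d \right)} = 4 + 0 = 4$)
$b{\left(l,p \right)} = 16$ ($b{\left(l,p \right)} = 4^{2} = 16$)
$S = -459300$ ($S = -459316 + 16 = -459300$)
$\frac{1}{S} = \frac{1}{-459300} = - \frac{1}{459300}$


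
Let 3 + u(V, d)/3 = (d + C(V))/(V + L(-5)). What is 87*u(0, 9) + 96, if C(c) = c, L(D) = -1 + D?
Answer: -2157/2 ≈ -1078.5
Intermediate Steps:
u(V, d) = -9 + 3*(V + d)/(-6 + V) (u(V, d) = -9 + 3*((d + V)/(V + (-1 - 5))) = -9 + 3*((V + d)/(V - 6)) = -9 + 3*((V + d)/(-6 + V)) = -9 + 3*(V + d)/(-6 + V))
87*u(0, 9) + 96 = 87*(3*(18 + 9 - 2*0)/(-6 + 0)) + 96 = 87*(3*(18 + 9 + 0)/(-6)) + 96 = 87*(3*(-1/6)*27) + 96 = 87*(-27/2) + 96 = -2349/2 + 96 = -2157/2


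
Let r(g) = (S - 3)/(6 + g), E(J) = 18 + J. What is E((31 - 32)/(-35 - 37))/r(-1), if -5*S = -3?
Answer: -32425/864 ≈ -37.529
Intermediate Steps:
S = ⅗ (S = -⅕*(-3) = ⅗ ≈ 0.60000)
r(g) = -12/(5*(6 + g)) (r(g) = (⅗ - 3)/(6 + g) = -12/(5*(6 + g)))
E((31 - 32)/(-35 - 37))/r(-1) = (18 + (31 - 32)/(-35 - 37))/((-12/(30 + 5*(-1)))) = (18 - 1/(-72))/((-12/(30 - 5))) = (18 - 1*(-1/72))/((-12/25)) = (18 + 1/72)/((-12*1/25)) = 1297/(72*(-12/25)) = (1297/72)*(-25/12) = -32425/864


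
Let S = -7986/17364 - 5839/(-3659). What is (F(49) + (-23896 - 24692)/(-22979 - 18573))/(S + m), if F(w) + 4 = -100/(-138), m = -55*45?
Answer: 7992396199285/9388318509701418 ≈ 0.00085131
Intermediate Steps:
m = -2475
F(w) = -226/69 (F(w) = -4 - 100/(-138) = -4 - 100*(-1/138) = -4 + 50/69 = -226/69)
S = 12027937/10589146 (S = -7986*1/17364 - 5839*(-1/3659) = -1331/2894 + 5839/3659 = 12027937/10589146 ≈ 1.1359)
(F(49) + (-23896 - 24692)/(-22979 - 18573))/(S + m) = (-226/69 + (-23896 - 24692)/(-22979 - 18573))/(12027937/10589146 - 2475) = (-226/69 - 48588/(-41552))/(-26196108413/10589146) = (-226/69 - 48588*(-1/41552))*(-10589146/26196108413) = (-226/69 + 12147/10388)*(-10589146/26196108413) = -1509545/716772*(-10589146/26196108413) = 7992396199285/9388318509701418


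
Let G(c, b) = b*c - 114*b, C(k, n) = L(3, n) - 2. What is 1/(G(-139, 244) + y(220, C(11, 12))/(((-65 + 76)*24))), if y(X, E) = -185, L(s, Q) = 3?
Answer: -264/16297433 ≈ -1.6199e-5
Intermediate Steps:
C(k, n) = 1 (C(k, n) = 3 - 2 = 1)
G(c, b) = -114*b + b*c
1/(G(-139, 244) + y(220, C(11, 12))/(((-65 + 76)*24))) = 1/(244*(-114 - 139) - 185*1/(24*(-65 + 76))) = 1/(244*(-253) - 185/(11*24)) = 1/(-61732 - 185/264) = 1/(-16297433/264) = -264/16297433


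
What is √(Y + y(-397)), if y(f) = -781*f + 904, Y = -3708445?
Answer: 34*I*√2939 ≈ 1843.2*I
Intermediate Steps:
y(f) = 904 - 781*f
√(Y + y(-397)) = √(-3708445 + (904 - 781*(-397))) = √(-3708445 + (904 + 310057)) = √(-3708445 + 310961) = √(-3397484) = 34*I*√2939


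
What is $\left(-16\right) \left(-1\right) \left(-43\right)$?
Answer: $-688$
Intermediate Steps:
$\left(-16\right) \left(-1\right) \left(-43\right) = 16 \left(-43\right) = -688$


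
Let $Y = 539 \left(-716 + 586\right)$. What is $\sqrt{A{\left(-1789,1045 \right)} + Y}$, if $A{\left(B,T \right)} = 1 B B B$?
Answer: $i \sqrt{5725802139} \approx 75669.0 i$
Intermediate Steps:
$A{\left(B,T \right)} = B^{3}$ ($A{\left(B,T \right)} = 1 B^{2} B = B^{2} B = B^{3}$)
$Y = -70070$ ($Y = 539 \left(-130\right) = -70070$)
$\sqrt{A{\left(-1789,1045 \right)} + Y} = \sqrt{\left(-1789\right)^{3} - 70070} = \sqrt{-5725732069 - 70070} = \sqrt{-5725802139} = i \sqrt{5725802139}$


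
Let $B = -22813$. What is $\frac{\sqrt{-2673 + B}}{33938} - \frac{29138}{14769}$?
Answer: $- \frac{29138}{14769} + \frac{i \sqrt{25486}}{33938} \approx -1.9729 + 0.004704 i$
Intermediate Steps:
$\frac{\sqrt{-2673 + B}}{33938} - \frac{29138}{14769} = \frac{\sqrt{-2673 - 22813}}{33938} - \frac{29138}{14769} = \sqrt{-25486} \cdot \frac{1}{33938} - \frac{29138}{14769} = i \sqrt{25486} \cdot \frac{1}{33938} - \frac{29138}{14769} = \frac{i \sqrt{25486}}{33938} - \frac{29138}{14769} = - \frac{29138}{14769} + \frac{i \sqrt{25486}}{33938}$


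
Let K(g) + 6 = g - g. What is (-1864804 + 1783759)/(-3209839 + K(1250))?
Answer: 16209/641969 ≈ 0.025249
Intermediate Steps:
K(g) = -6 (K(g) = -6 + (g - g) = -6 + 0 = -6)
(-1864804 + 1783759)/(-3209839 + K(1250)) = (-1864804 + 1783759)/(-3209839 - 6) = -81045/(-3209845) = -81045*(-1/3209845) = 16209/641969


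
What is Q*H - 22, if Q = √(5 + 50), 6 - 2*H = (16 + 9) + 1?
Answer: -22 - 10*√55 ≈ -96.162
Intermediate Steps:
H = -10 (H = 3 - ((16 + 9) + 1)/2 = 3 - (25 + 1)/2 = 3 - ½*26 = 3 - 13 = -10)
Q = √55 ≈ 7.4162
Q*H - 22 = √55*(-10) - 22 = -10*√55 - 22 = -22 - 10*√55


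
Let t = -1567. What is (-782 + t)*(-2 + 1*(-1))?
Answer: 7047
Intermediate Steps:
(-782 + t)*(-2 + 1*(-1)) = (-782 - 1567)*(-2 + 1*(-1)) = -2349*(-2 - 1) = -2349*(-3) = 7047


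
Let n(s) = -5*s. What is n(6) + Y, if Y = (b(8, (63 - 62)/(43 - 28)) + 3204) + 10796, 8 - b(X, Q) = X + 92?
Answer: 13878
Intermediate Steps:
b(X, Q) = -84 - X (b(X, Q) = 8 - (X + 92) = 8 - (92 + X) = 8 + (-92 - X) = -84 - X)
Y = 13908 (Y = ((-84 - 1*8) + 3204) + 10796 = ((-84 - 8) + 3204) + 10796 = (-92 + 3204) + 10796 = 3112 + 10796 = 13908)
n(6) + Y = -5*6 + 13908 = -30 + 13908 = 13878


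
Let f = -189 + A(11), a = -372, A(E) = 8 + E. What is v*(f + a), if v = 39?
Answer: -21138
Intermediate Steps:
f = -170 (f = -189 + (8 + 11) = -189 + 19 = -170)
v*(f + a) = 39*(-170 - 372) = 39*(-542) = -21138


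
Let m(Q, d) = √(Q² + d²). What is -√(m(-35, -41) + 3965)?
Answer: -√(3965 + √2906) ≈ -63.395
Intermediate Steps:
-√(m(-35, -41) + 3965) = -√(√((-35)² + (-41)²) + 3965) = -√(√(1225 + 1681) + 3965) = -√(√2906 + 3965) = -√(3965 + √2906)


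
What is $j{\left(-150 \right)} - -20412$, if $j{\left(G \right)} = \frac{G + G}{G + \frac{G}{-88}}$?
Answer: $\frac{1776020}{87} \approx 20414.0$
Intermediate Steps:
$j{\left(G \right)} = \frac{176}{87}$ ($j{\left(G \right)} = \frac{2 G}{G + G \left(- \frac{1}{88}\right)} = \frac{2 G}{G - \frac{G}{88}} = \frac{2 G}{\frac{87}{88} G} = 2 G \frac{88}{87 G} = \frac{176}{87}$)
$j{\left(-150 \right)} - -20412 = \frac{176}{87} - -20412 = \frac{176}{87} + 20412 = \frac{1776020}{87}$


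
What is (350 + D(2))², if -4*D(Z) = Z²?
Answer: 121801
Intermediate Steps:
D(Z) = -Z²/4
(350 + D(2))² = (350 - ¼*2²)² = (350 - ¼*4)² = (350 - 1)² = 349² = 121801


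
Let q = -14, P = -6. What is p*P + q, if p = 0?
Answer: -14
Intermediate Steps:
p*P + q = 0*(-6) - 14 = 0 - 14 = -14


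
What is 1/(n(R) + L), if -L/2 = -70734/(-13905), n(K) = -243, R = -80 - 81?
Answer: -4635/1173461 ≈ -0.0039499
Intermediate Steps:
R = -161
L = -47156/4635 (L = -(-141468)/(-13905) = -(-141468)*(-1)/13905 = -2*23578/4635 = -47156/4635 ≈ -10.174)
1/(n(R) + L) = 1/(-243 - 47156/4635) = 1/(-1173461/4635) = -4635/1173461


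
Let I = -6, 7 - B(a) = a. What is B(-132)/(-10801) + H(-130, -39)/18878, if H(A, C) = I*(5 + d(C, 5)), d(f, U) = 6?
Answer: -1668454/101950639 ≈ -0.016365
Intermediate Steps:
B(a) = 7 - a
H(A, C) = -66 (H(A, C) = -6*(5 + 6) = -6*11 = -66)
B(-132)/(-10801) + H(-130, -39)/18878 = (7 - 1*(-132))/(-10801) - 66/18878 = (7 + 132)*(-1/10801) - 66*1/18878 = 139*(-1/10801) - 33/9439 = -139/10801 - 33/9439 = -1668454/101950639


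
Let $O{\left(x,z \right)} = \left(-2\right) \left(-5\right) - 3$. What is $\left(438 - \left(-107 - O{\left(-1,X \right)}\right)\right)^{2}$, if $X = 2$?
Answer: $304704$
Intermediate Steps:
$O{\left(x,z \right)} = 7$ ($O{\left(x,z \right)} = 10 - 3 = 7$)
$\left(438 - \left(-107 - O{\left(-1,X \right)}\right)\right)^{2} = \left(438 + \left(\left(7 + 117\right) - 10\right)\right)^{2} = \left(438 + \left(124 - 10\right)\right)^{2} = \left(438 + 114\right)^{2} = 552^{2} = 304704$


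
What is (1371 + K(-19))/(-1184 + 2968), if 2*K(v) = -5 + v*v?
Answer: 1549/1784 ≈ 0.86827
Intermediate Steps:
K(v) = -5/2 + v²/2 (K(v) = (-5 + v*v)/2 = (-5 + v²)/2 = -5/2 + v²/2)
(1371 + K(-19))/(-1184 + 2968) = (1371 + (-5/2 + (½)*(-19)²))/(-1184 + 2968) = (1371 + (-5/2 + (½)*361))/1784 = (1371 + (-5/2 + 361/2))*(1/1784) = (1371 + 178)*(1/1784) = 1549*(1/1784) = 1549/1784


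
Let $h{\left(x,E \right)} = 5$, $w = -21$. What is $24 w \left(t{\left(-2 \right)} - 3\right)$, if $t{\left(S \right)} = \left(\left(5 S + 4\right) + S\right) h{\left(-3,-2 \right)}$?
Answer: $21672$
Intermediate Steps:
$t{\left(S \right)} = 20 + 30 S$ ($t{\left(S \right)} = \left(\left(5 S + 4\right) + S\right) 5 = \left(\left(4 + 5 S\right) + S\right) 5 = \left(4 + 6 S\right) 5 = 20 + 30 S$)
$24 w \left(t{\left(-2 \right)} - 3\right) = 24 \left(-21\right) \left(\left(20 + 30 \left(-2\right)\right) - 3\right) = - 504 \left(\left(20 - 60\right) - 3\right) = - 504 \left(-40 - 3\right) = \left(-504\right) \left(-43\right) = 21672$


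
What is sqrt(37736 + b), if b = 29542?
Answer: sqrt(67278) ≈ 259.38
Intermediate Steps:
sqrt(37736 + b) = sqrt(37736 + 29542) = sqrt(67278)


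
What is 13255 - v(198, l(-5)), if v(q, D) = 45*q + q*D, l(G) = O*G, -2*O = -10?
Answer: 9295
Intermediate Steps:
O = 5 (O = -½*(-10) = 5)
l(G) = 5*G
v(q, D) = 45*q + D*q
13255 - v(198, l(-5)) = 13255 - 198*(45 + 5*(-5)) = 13255 - 198*(45 - 25) = 13255 - 198*20 = 13255 - 1*3960 = 13255 - 3960 = 9295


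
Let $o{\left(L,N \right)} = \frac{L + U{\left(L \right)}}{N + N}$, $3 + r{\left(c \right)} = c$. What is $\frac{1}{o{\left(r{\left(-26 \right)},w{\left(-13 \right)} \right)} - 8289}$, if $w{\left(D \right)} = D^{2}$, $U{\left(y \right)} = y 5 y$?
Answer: $- \frac{169}{1398753} \approx -0.00012082$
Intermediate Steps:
$r{\left(c \right)} = -3 + c$
$U{\left(y \right)} = 5 y^{2}$ ($U{\left(y \right)} = 5 y y = 5 y^{2}$)
$o{\left(L,N \right)} = \frac{L + 5 L^{2}}{2 N}$ ($o{\left(L,N \right)} = \frac{L + 5 L^{2}}{N + N} = \frac{L + 5 L^{2}}{2 N}$)
$\frac{1}{o{\left(r{\left(-26 \right)},w{\left(-13 \right)} \right)} - 8289} = \frac{1}{\frac{\left(-3 - 26\right) \left(1 + 5 \left(-3 - 26\right)\right)}{2 \left(-13\right)^{2}} - 8289} = \frac{1}{\frac{1}{2} \left(-29\right) \frac{1}{169} \left(1 + 5 \left(-29\right)\right) - 8289} = \frac{1}{\frac{1}{2} \left(-29\right) \frac{1}{169} \left(1 - 145\right) - 8289} = \frac{1}{\frac{1}{2} \left(-29\right) \frac{1}{169} \left(-144\right) - 8289} = \frac{1}{\frac{2088}{169} - 8289} = \frac{1}{- \frac{1398753}{169}} = - \frac{169}{1398753}$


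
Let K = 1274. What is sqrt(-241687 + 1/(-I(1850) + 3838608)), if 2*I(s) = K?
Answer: 2*I*sqrt(890013670333618199)/3837971 ≈ 491.62*I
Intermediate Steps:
I(s) = 637 (I(s) = (1/2)*1274 = 637)
sqrt(-241687 + 1/(-I(1850) + 3838608)) = sqrt(-241687 + 1/(-1*637 + 3838608)) = sqrt(-241687 + 1/(-637 + 3838608)) = sqrt(-241687 + 1/3837971) = sqrt(-927587697076/3837971) = 2*I*sqrt(890013670333618199)/3837971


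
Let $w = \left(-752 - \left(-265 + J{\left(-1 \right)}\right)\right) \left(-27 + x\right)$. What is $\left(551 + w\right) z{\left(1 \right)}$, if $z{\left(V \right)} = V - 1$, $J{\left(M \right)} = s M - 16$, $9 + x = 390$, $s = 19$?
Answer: $0$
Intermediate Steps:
$x = 381$ ($x = -9 + 390 = 381$)
$J{\left(M \right)} = -16 + 19 M$ ($J{\left(M \right)} = 19 M - 16 = -16 + 19 M$)
$w = -160008$ ($w = \left(-752 + \left(265 - \left(-16 + 19 \left(-1\right)\right)\right)\right) \left(-27 + 381\right) = \left(-752 + \left(265 - \left(-16 - 19\right)\right)\right) 354 = \left(-752 + \left(265 - -35\right)\right) 354 = \left(-752 + \left(265 + 35\right)\right) 354 = \left(-752 + 300\right) 354 = \left(-452\right) 354 = -160008$)
$z{\left(V \right)} = -1 + V$
$\left(551 + w\right) z{\left(1 \right)} = \left(551 - 160008\right) \left(-1 + 1\right) = \left(-159457\right) 0 = 0$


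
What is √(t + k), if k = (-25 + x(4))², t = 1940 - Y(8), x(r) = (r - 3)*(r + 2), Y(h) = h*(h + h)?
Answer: √2173 ≈ 46.615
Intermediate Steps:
Y(h) = 2*h² (Y(h) = h*(2*h) = 2*h²)
x(r) = (-3 + r)*(2 + r)
t = 1812 (t = 1940 - 2*8² = 1940 - 2*64 = 1940 - 1*128 = 1940 - 128 = 1812)
k = 361 (k = (-25 + (-6 + 4² - 1*4))² = (-25 + (-6 + 16 - 4))² = (-25 + 6)² = (-19)² = 361)
√(t + k) = √(1812 + 361) = √2173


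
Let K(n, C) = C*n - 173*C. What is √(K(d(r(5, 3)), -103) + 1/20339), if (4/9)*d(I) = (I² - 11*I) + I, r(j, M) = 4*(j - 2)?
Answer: 2*√685561591/473 ≈ 110.71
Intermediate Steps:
r(j, M) = -8 + 4*j (r(j, M) = 4*(-2 + j) = -8 + 4*j)
d(I) = -45*I/2 + 9*I²/4 (d(I) = 9*((I² - 11*I) + I)/4 = 9*(I² - 10*I)/4 = -45*I/2 + 9*I²/4)
K(n, C) = -173*C + C*n
√(K(d(r(5, 3)), -103) + 1/20339) = √(-103*(-173 + 9*(-8 + 4*5)*(-10 + (-8 + 4*5))/4) + 1/20339) = √(-103*(-173 + 9*(-8 + 20)*(-10 + (-8 + 20))/4) + 1/20339) = √(-103*(-173 + (9/4)*12*(-10 + 12)) + 1/20339) = √(-103*(-173 + (9/4)*12*2) + 1/20339) = √(-103*(-173 + 54) + 1/20339) = √(-103*(-119) + 1/20339) = √(12257 + 1/20339) = √(249295124/20339) = 2*√685561591/473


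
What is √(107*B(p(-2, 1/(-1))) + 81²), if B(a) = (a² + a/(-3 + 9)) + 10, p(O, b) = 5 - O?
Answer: √467958/6 ≈ 114.01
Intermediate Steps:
B(a) = 10 + a² + a/6 (B(a) = (a² + a/6) + 10 = 10 + a² + a/6)
√(107*B(p(-2, 1/(-1))) + 81²) = √(107*(10 + (5 - 1*(-2))² + (5 - 1*(-2))/6) + 81²) = √(107*(10 + (5 + 2)² + (5 + 2)/6) + 6561) = √(107*(10 + 7² + (⅙)*7) + 6561) = √(107*(10 + 49 + 7/6) + 6561) = √(107*(361/6) + 6561) = √(38627/6 + 6561) = √(77993/6) = √467958/6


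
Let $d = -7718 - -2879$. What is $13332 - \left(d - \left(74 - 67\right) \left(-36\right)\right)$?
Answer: $17919$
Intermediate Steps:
$d = -4839$ ($d = -7718 + 2879 = -4839$)
$13332 - \left(d - \left(74 - 67\right) \left(-36\right)\right) = 13332 + \left(\left(74 - 67\right) \left(-36\right) - -4839\right) = 13332 + \left(7 \left(-36\right) + 4839\right) = 13332 + \left(-252 + 4839\right) = 13332 + 4587 = 17919$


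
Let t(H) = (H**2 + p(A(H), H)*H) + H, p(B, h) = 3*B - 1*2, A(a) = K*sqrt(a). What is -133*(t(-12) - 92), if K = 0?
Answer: -8512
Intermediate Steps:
A(a) = 0 (A(a) = 0*sqrt(a) = 0)
p(B, h) = -2 + 3*B (p(B, h) = 3*B - 2 = -2 + 3*B)
t(H) = H**2 - H (t(H) = (H**2 + (-2 + 3*0)*H) + H = (H**2 + (-2 + 0)*H) + H = (H**2 - 2*H) + H = H**2 - H)
-133*(t(-12) - 92) = -133*(-12*(-1 - 12) - 92) = -133*(-12*(-13) - 92) = -133*(156 - 92) = -133*64 = -8512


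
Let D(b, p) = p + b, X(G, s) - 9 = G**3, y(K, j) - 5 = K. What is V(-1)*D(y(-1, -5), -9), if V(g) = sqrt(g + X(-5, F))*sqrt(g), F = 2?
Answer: 15*sqrt(13) ≈ 54.083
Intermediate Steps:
y(K, j) = 5 + K
X(G, s) = 9 + G**3
D(b, p) = b + p
V(g) = sqrt(g)*sqrt(-116 + g) (V(g) = sqrt(g + (9 + (-5)**3))*sqrt(g) = sqrt(g + (9 - 125))*sqrt(g) = sqrt(g - 116)*sqrt(g) = sqrt(-116 + g)*sqrt(g) = sqrt(g)*sqrt(-116 + g))
V(-1)*D(y(-1, -5), -9) = (sqrt(-1)*sqrt(-116 - 1))*((5 - 1) - 9) = (I*sqrt(-117))*(4 - 9) = (I*(3*I*sqrt(13)))*(-5) = -3*sqrt(13)*(-5) = 15*sqrt(13)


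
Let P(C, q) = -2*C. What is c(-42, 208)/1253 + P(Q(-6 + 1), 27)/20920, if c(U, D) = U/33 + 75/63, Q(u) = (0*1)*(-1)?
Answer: -19/289443 ≈ -6.5643e-5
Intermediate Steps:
Q(u) = 0 (Q(u) = 0*(-1) = 0)
c(U, D) = 25/21 + U/33 (c(U, D) = U*(1/33) + 75*(1/63) = U/33 + 25/21 = 25/21 + U/33)
c(-42, 208)/1253 + P(Q(-6 + 1), 27)/20920 = (25/21 + (1/33)*(-42))/1253 - 2*0/20920 = (25/21 - 14/11)*(1/1253) + 0*(1/20920) = -19/231*1/1253 + 0 = -19/289443 + 0 = -19/289443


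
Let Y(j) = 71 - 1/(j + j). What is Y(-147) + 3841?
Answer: 1150129/294 ≈ 3912.0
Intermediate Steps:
Y(j) = 71 - 1/(2*j)
Y(-147) + 3841 = (71 - 1/2/(-147)) + 3841 = (71 - 1/2*(-1/147)) + 3841 = (71 + 1/294) + 3841 = 20875/294 + 3841 = 1150129/294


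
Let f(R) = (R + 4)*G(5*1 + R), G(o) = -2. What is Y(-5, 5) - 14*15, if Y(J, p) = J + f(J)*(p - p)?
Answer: -215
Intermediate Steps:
f(R) = -8 - 2*R (f(R) = (R + 4)*(-2) = (4 + R)*(-2) = -8 - 2*R)
Y(J, p) = J (Y(J, p) = J + (-8 - 2*J)*(p - p) = J + (-8 - 2*J)*0 = J + 0 = J)
Y(-5, 5) - 14*15 = -5 - 14*15 = -5 - 210 = -215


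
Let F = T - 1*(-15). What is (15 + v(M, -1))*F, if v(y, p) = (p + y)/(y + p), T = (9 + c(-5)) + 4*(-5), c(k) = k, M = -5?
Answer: -16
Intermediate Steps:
T = -16 (T = (9 - 5) + 4*(-5) = 4 - 20 = -16)
v(y, p) = 1 (v(y, p) = (p + y)/(p + y) = 1)
F = -1 (F = -16 - 1*(-15) = -16 + 15 = -1)
(15 + v(M, -1))*F = (15 + 1)*(-1) = 16*(-1) = -16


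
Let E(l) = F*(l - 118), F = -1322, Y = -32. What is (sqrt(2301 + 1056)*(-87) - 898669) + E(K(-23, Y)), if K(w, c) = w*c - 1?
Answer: -1714343 - 261*sqrt(373) ≈ -1.7194e+6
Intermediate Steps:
K(w, c) = -1 + c*w (K(w, c) = c*w - 1 = -1 + c*w)
E(l) = 155996 - 1322*l (E(l) = -1322*(l - 118) = -1322*(-118 + l) = 155996 - 1322*l)
(sqrt(2301 + 1056)*(-87) - 898669) + E(K(-23, Y)) = (sqrt(2301 + 1056)*(-87) - 898669) + (155996 - 1322*(-1 - 32*(-23))) = (sqrt(3357)*(-87) - 898669) + (155996 - 1322*(-1 + 736)) = ((3*sqrt(373))*(-87) - 898669) + (155996 - 1322*735) = (-261*sqrt(373) - 898669) + (155996 - 971670) = (-898669 - 261*sqrt(373)) - 815674 = -1714343 - 261*sqrt(373)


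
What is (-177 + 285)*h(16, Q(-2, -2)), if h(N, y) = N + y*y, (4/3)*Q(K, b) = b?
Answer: 1971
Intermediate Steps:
Q(K, b) = 3*b/4
h(N, y) = N + y²
(-177 + 285)*h(16, Q(-2, -2)) = (-177 + 285)*(16 + ((¾)*(-2))²) = 108*(16 + (-3/2)²) = 108*(16 + 9/4) = 108*(73/4) = 1971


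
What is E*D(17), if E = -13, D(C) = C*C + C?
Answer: -3978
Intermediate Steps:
D(C) = C + C² (D(C) = C² + C = C + C²)
E*D(17) = -221*(1 + 17) = -221*18 = -13*306 = -3978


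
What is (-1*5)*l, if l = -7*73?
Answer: 2555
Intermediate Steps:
l = -511
(-1*5)*l = -1*5*(-511) = -5*(-511) = 2555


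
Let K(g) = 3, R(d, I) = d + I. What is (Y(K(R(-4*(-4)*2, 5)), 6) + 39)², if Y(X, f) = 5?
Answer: 1936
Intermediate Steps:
R(d, I) = I + d
(Y(K(R(-4*(-4)*2, 5)), 6) + 39)² = (5 + 39)² = 44² = 1936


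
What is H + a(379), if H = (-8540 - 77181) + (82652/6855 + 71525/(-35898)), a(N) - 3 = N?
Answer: -2333090200021/27342310 ≈ -85329.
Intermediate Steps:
a(N) = 3 + N
H = -2343534962441/27342310 (H = -85721 + (82652*(1/6855) + 71525*(-1/35898)) = -85721 + (82652/6855 - 71525/35898) = -85721 + 275193069/27342310 = -2343534962441/27342310 ≈ -85711.)
H + a(379) = -2343534962441/27342310 + (3 + 379) = -2343534962441/27342310 + 382 = -2333090200021/27342310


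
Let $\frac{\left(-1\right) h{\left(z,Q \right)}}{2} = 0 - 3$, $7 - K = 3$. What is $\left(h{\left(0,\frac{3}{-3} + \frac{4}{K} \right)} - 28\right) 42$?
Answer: $-924$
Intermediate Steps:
$K = 4$ ($K = 7 - 3 = 4$)
$h{\left(z,Q \right)} = 6$ ($h{\left(z,Q \right)} = - 2 \left(0 - 3\right) = \left(-2\right) \left(-3\right) = 6$)
$\left(h{\left(0,\frac{3}{-3} + \frac{4}{K} \right)} - 28\right) 42 = \left(6 - 28\right) 42 = \left(-22\right) 42 = -924$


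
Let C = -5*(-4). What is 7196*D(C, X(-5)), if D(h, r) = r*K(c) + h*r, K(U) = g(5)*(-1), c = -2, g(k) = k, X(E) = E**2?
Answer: 2698500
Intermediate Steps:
C = 20
K(U) = -5 (K(U) = 5*(-1) = -5)
D(h, r) = -5*r + h*r (D(h, r) = r*(-5) + h*r = -5*r + h*r)
7196*D(C, X(-5)) = 7196*((-5)**2*(-5 + 20)) = 7196*(25*15) = 7196*375 = 2698500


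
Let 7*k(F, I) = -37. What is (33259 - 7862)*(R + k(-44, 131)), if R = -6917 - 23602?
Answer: -5426576990/7 ≈ -7.7523e+8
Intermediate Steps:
k(F, I) = -37/7 (k(F, I) = (1/7)*(-37) = -37/7)
R = -30519
(33259 - 7862)*(R + k(-44, 131)) = (33259 - 7862)*(-30519 - 37/7) = 25397*(-213670/7) = -5426576990/7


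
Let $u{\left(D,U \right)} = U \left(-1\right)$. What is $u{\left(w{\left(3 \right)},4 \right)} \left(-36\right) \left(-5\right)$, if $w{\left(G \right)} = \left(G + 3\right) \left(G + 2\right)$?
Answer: $-720$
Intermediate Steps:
$w{\left(G \right)} = \left(2 + G\right) \left(3 + G\right)$ ($w{\left(G \right)} = \left(3 + G\right) \left(2 + G\right) = \left(2 + G\right) \left(3 + G\right)$)
$u{\left(D,U \right)} = - U$
$u{\left(w{\left(3 \right)},4 \right)} \left(-36\right) \left(-5\right) = \left(-1\right) 4 \left(-36\right) \left(-5\right) = \left(-4\right) \left(-36\right) \left(-5\right) = 144 \left(-5\right) = -720$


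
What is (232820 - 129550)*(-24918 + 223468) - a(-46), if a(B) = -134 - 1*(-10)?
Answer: 20504258624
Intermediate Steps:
a(B) = -124 (a(B) = -134 + 10 = -124)
(232820 - 129550)*(-24918 + 223468) - a(-46) = (232820 - 129550)*(-24918 + 223468) - 1*(-124) = 103270*198550 + 124 = 20504258500 + 124 = 20504258624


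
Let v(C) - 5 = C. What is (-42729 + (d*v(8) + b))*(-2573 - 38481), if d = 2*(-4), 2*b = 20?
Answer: 1758055442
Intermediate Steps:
b = 10 (b = (½)*20 = 10)
v(C) = 5 + C
d = -8
(-42729 + (d*v(8) + b))*(-2573 - 38481) = (-42729 + (-8*(5 + 8) + 10))*(-2573 - 38481) = (-42729 + (-8*13 + 10))*(-41054) = (-42729 + (-104 + 10))*(-41054) = (-42729 - 94)*(-41054) = -42823*(-41054) = 1758055442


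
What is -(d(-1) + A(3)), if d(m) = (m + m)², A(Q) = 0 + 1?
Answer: -5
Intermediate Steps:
A(Q) = 1
d(m) = 4*m² (d(m) = (2*m)² = 4*m²)
-(d(-1) + A(3)) = -(4*(-1)² + 1) = -(4*1 + 1) = -(4 + 1) = -1*5 = -5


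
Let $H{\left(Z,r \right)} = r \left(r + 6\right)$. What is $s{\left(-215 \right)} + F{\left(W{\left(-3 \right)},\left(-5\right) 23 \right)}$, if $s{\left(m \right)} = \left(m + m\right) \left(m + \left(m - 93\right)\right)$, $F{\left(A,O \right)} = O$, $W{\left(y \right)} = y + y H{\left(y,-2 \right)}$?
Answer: $224775$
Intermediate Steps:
$H{\left(Z,r \right)} = r \left(6 + r\right)$
$W{\left(y \right)} = - 7 y$ ($W{\left(y \right)} = y + y \left(- 2 \left(6 - 2\right)\right) = y + y \left(\left(-2\right) 4\right) = y + y \left(-8\right) = y - 8 y = - 7 y$)
$s{\left(m \right)} = 2 m \left(-93 + 2 m\right)$ ($s{\left(m \right)} = 2 m \left(m + \left(m - 93\right)\right) = 2 m \left(m + \left(-93 + m\right)\right) = 2 m \left(-93 + 2 m\right)$)
$s{\left(-215 \right)} + F{\left(W{\left(-3 \right)},\left(-5\right) 23 \right)} = 2 \left(-215\right) \left(-93 + 2 \left(-215\right)\right) - 115 = 2 \left(-215\right) \left(-93 - 430\right) - 115 = 2 \left(-215\right) \left(-523\right) - 115 = 224890 - 115 = 224775$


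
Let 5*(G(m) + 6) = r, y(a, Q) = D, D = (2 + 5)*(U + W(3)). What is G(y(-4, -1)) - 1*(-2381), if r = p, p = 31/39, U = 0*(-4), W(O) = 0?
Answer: 463156/195 ≈ 2375.2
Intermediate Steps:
U = 0
p = 31/39 (p = 31*(1/39) = 31/39 ≈ 0.79487)
r = 31/39 ≈ 0.79487
D = 0 (D = (2 + 5)*(0 + 0) = 7*0 = 0)
y(a, Q) = 0
G(m) = -1139/195 (G(m) = -6 + (1/5)*(31/39) = -6 + 31/195 = -1139/195)
G(y(-4, -1)) - 1*(-2381) = -1139/195 - 1*(-2381) = -1139/195 + 2381 = 463156/195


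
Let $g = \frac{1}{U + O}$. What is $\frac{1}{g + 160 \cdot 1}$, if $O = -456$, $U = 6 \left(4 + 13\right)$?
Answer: $\frac{354}{56639} \approx 0.0062501$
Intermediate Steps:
$U = 102$ ($U = 6 \cdot 17 = 102$)
$g = - \frac{1}{354}$ ($g = \frac{1}{102 - 456} = \frac{1}{-354} = - \frac{1}{354} \approx -0.0028249$)
$\frac{1}{g + 160 \cdot 1} = \frac{1}{- \frac{1}{354} + 160 \cdot 1} = \frac{1}{- \frac{1}{354} + 160} = \frac{1}{\frac{56639}{354}} = \frac{354}{56639}$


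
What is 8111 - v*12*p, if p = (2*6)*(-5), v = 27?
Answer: 27551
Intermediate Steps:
p = -60 (p = 12*(-5) = -60)
8111 - v*12*p = 8111 - 27*12*(-60) = 8111 - 324*(-60) = 8111 - 1*(-19440) = 8111 + 19440 = 27551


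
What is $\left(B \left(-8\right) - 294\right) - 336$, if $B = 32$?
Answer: $-886$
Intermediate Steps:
$\left(B \left(-8\right) - 294\right) - 336 = \left(32 \left(-8\right) - 294\right) - 336 = \left(-256 - 294\right) - 336 = -550 - 336 = -886$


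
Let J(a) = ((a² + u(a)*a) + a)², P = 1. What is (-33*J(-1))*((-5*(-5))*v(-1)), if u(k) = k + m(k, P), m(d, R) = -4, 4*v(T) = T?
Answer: 20625/4 ≈ 5156.3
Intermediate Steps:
v(T) = T/4
u(k) = -4 + k (u(k) = k - 4 = -4 + k)
J(a) = (a + a² + a*(-4 + a))² (J(a) = ((a² + (-4 + a)*a) + a)² = ((a² + a*(-4 + a)) + a)² = (a + a² + a*(-4 + a))²)
(-33*J(-1))*((-5*(-5))*v(-1)) = (-33*(-1)²*(-3 + 2*(-1))²)*((-5*(-5))*((¼)*(-1))) = (-33*(-3 - 2)²)*(25*(-¼)) = -33*(-5)²*(-25/4) = -33*25*(-25/4) = -825*(-25/4) = 20625/4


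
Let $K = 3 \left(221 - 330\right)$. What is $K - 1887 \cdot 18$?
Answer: $-34293$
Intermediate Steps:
$K = -327$ ($K = 3 \left(-109\right) = -327$)
$K - 1887 \cdot 18 = -327 - 1887 \cdot 18 = -327 - 33966 = -34293$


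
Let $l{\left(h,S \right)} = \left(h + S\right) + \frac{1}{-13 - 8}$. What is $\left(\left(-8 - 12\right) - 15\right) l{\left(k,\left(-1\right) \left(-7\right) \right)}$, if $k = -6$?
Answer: $- \frac{100}{3} \approx -33.333$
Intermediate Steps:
$l{\left(h,S \right)} = - \frac{1}{21} + S + h$ ($l{\left(h,S \right)} = \left(S + h\right) + \frac{1}{-21} = \left(S + h\right) - \frac{1}{21} = - \frac{1}{21} + S + h$)
$\left(\left(-8 - 12\right) - 15\right) l{\left(k,\left(-1\right) \left(-7\right) \right)} = \left(\left(-8 - 12\right) - 15\right) \left(- \frac{1}{21} - -7 - 6\right) = \left(\left(-8 - 12\right) - 15\right) \left(- \frac{1}{21} + 7 - 6\right) = \left(-20 - 15\right) \frac{20}{21} = \left(-35\right) \frac{20}{21} = - \frac{100}{3}$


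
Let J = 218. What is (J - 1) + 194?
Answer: 411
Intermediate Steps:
(J - 1) + 194 = (218 - 1) + 194 = 217 + 194 = 411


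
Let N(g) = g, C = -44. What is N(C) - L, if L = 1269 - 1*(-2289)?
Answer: -3602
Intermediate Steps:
L = 3558 (L = 1269 + 2289 = 3558)
N(C) - L = -44 - 1*3558 = -44 - 3558 = -3602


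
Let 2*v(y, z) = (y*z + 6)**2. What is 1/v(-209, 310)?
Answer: 1/2098483328 ≈ 4.7653e-10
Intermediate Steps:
v(y, z) = (6 + y*z)**2/2 (v(y, z) = (y*z + 6)**2/2 = (6 + y*z)**2/2)
1/v(-209, 310) = 1/((6 - 209*310)**2/2) = 1/((6 - 64790)**2/2) = 1/((1/2)*(-64784)**2) = 1/((1/2)*4196966656) = 1/2098483328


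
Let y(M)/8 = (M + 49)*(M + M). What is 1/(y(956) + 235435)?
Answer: 1/15607915 ≈ 6.4070e-8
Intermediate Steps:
y(M) = 16*M*(49 + M) (y(M) = 8*((M + 49)*(M + M)) = 8*((49 + M)*(2*M)) = 8*(2*M*(49 + M)) = 16*M*(49 + M))
1/(y(956) + 235435) = 1/(16*956*(49 + 956) + 235435) = 1/(16*956*1005 + 235435) = 1/(15372480 + 235435) = 1/15607915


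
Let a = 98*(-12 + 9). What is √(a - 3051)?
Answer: I*√3345 ≈ 57.836*I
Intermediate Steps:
a = -294 (a = 98*(-3) = -294)
√(a - 3051) = √(-294 - 3051) = √(-3345) = I*√3345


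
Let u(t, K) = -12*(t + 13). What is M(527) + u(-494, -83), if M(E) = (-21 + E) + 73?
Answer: 6351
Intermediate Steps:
u(t, K) = -156 - 12*t (u(t, K) = -12*(13 + t) = -156 - 12*t)
M(E) = 52 + E
M(527) + u(-494, -83) = (52 + 527) + (-156 - 12*(-494)) = 579 + (-156 + 5928) = 579 + 5772 = 6351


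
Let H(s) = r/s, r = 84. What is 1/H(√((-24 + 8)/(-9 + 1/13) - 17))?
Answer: I*√29/116 ≈ 0.046424*I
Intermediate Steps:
H(s) = 84/s
1/H(√((-24 + 8)/(-9 + 1/13) - 17)) = 1/(84/(√((-24 + 8)/(-9 + 1/13) - 17))) = 1/(84/(√(-16/(-9 + 1/13) - 17))) = 1/(84/(√(-16/(-116/13) - 17))) = 1/(84/(√(-16*(-13/116) - 17))) = 1/(84/(√(52/29 - 17))) = 1/(84/(√(-441/29))) = 1/(84/((21*I*√29/29))) = 1/(84*(-I*√29/21)) = 1/(-4*I*√29) = I*√29/116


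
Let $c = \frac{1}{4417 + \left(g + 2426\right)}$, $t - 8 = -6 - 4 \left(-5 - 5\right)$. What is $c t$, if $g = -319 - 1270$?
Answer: $\frac{21}{2627} \approx 0.0079939$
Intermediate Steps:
$g = -1589$ ($g = -319 - 1270 = -1589$)
$t = 42$ ($t = 8 - \left(6 + 4 \left(-5 - 5\right)\right) = 8 - -34 = 8 + \left(-6 + 40\right) = 8 + 34 = 42$)
$c = \frac{1}{5254}$ ($c = \frac{1}{4417 + \left(-1589 + 2426\right)} = \frac{1}{4417 + 837} = \frac{1}{5254} \approx 0.00019033$)
$c t = \frac{1}{5254} \cdot 42 = \frac{21}{2627}$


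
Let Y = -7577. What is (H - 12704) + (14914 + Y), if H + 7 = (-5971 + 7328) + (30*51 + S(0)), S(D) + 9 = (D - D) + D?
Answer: -2496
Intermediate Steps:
S(D) = -9 + D (S(D) = -9 + ((D - D) + D) = -9 + (0 + D) = -9 + D)
H = 2871 (H = -7 + ((-5971 + 7328) + (30*51 + (-9 + 0))) = -7 + (1357 + (1530 - 9)) = -7 + (1357 + 1521) = -7 + 2878 = 2871)
(H - 12704) + (14914 + Y) = (2871 - 12704) + (14914 - 7577) = -9833 + 7337 = -2496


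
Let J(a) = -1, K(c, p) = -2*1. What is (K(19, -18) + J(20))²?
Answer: 9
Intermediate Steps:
K(c, p) = -2
(K(19, -18) + J(20))² = (-2 - 1)² = (-3)² = 9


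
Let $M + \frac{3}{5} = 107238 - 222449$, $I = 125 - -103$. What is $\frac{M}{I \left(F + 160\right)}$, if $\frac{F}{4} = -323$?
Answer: $\frac{288029}{645240} \approx 0.44639$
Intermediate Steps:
$F = -1292$ ($F = 4 \left(-323\right) = -1292$)
$I = 228$ ($I = 125 + 103 = 228$)
$M = - \frac{576058}{5}$ ($M = - \frac{3}{5} + \left(107238 - 222449\right) = - \frac{3}{5} - 115211 = - \frac{576058}{5} \approx -1.1521 \cdot 10^{5}$)
$\frac{M}{I \left(F + 160\right)} = - \frac{576058}{5 \cdot 228 \left(-1292 + 160\right)} = - \frac{576058}{5 \cdot 228 \left(-1132\right)} = - \frac{576058}{5 \left(-258096\right)} = \left(- \frac{576058}{5}\right) \left(- \frac{1}{258096}\right) = \frac{288029}{645240}$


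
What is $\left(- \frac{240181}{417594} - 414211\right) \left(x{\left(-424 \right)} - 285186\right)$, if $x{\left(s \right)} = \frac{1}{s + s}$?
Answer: $\frac{41831220597645802435}{354119712} \approx 1.1813 \cdot 10^{11}$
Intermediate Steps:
$x{\left(s \right)} = \frac{1}{2 s}$
$\left(- \frac{240181}{417594} - 414211\right) \left(x{\left(-424 \right)} - 285186\right) = \left(- \frac{240181}{417594} - 414211\right) \left(\frac{1}{2 \left(-424\right)} - 285186\right) = \left(\left(-240181\right) \frac{1}{417594} - 414211\right) \left(\frac{1}{2} \left(- \frac{1}{424}\right) - 285186\right) = \left(- \frac{240181}{417594} - 414211\right) \left(- \frac{1}{848} - 285186\right) = \left(- \frac{172972268515}{417594}\right) \left(- \frac{241837729}{848}\right) = \frac{41831220597645802435}{354119712}$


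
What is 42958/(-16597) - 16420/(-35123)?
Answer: -1236291094/582936431 ≈ -2.1208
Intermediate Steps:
42958/(-16597) - 16420/(-35123) = 42958*(-1/16597) - 16420*(-1/35123) = -42958/16597 + 16420/35123 = -1236291094/582936431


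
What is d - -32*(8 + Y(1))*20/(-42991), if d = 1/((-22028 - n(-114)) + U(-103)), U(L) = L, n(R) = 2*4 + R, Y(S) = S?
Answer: -126906991/946876775 ≈ -0.13403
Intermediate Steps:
n(R) = 8 + R
d = -1/22025 (d = 1/((-22028 - (8 - 114)) - 103) = 1/((-22028 - 1*(-106)) - 103) = 1/((-22028 + 106) - 103) = 1/(-21922 - 103) = 1/(-22025) = -1/22025 ≈ -4.5403e-5)
d - -32*(8 + Y(1))*20/(-42991) = -1/22025 - -32*(8 + 1)*20/(-42991) = -1/22025 - -32*9*20*(-1)/42991 = -1/22025 - (-288*20)*(-1)/42991 = -1/22025 - (-5760)*(-1)/42991 = -1/22025 - 1*5760/42991 = -1/22025 - 5760/42991 = -126906991/946876775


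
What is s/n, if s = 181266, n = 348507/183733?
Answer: 11101515326/116169 ≈ 95564.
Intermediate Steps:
n = 348507/183733 (n = 348507*(1/183733) = 348507/183733 ≈ 1.8968)
s/n = 181266/(348507/183733) = 181266*(183733/348507) = 11101515326/116169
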